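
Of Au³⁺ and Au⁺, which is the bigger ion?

For a single element, ionic radius drops as positive charge rises — Au³⁺ < Au⁺.

Au⁺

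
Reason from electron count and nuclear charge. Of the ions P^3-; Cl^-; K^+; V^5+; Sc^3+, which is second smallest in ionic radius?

Sc^3+

These species are isoelectronic with 18 electrons. The only difference is the number of protons: V^5+ (Z=23), Sc^3+ (Z=21), K^+ (Z=19), Cl^- (Z=17), P^3- (Z=15). The strongest nuclear pull (V^5+) gives the smallest ion.
Ordering: V^5+ < Sc^3+ < K^+ < Cl^- < P^3-. The second smallest is Sc^3+.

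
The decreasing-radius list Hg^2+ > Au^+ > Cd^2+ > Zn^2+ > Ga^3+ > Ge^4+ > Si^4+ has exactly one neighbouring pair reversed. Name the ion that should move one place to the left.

Au^+

Scanning neighbour by neighbour, only Hg^2+/Au^+ violates a trend: Hg^2+ and Au^+ share 78 electrons; the higher nuclear charge on Hg (Z=80) contracts it more, so Hg^2+ < Au^+. That makes Au^+ the one sitting a position late relative to where it belongs.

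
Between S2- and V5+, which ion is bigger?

S2-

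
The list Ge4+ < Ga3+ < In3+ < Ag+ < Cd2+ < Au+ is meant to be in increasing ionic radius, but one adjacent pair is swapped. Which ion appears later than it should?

The pair Ag+, Cd2+ is the wrong way round — Cd2+ and Ag+ share 46 electrons; the higher nuclear charge on Cd (Z=48) contracts it more, so Cd2+ < Ag+. All other adjacent pairs agree with periodic trends, so Cd2+ is the misplaced ion.

Cd2+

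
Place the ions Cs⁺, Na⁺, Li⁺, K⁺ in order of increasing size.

All are in the same group with charge +1. Radius grows down the group as n (the outermost shell) increases.

Li⁺ < Na⁺ < K⁺ < Cs⁺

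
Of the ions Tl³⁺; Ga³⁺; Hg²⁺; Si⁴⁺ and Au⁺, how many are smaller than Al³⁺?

1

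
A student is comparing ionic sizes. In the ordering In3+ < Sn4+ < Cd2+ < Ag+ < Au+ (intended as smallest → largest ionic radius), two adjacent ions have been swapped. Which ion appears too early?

In3+

The pair In3+, Sn4+ is the wrong way round — they are isoelectronic (46 e⁻) and Sn has more protons than In (50 vs 49), making Sn4+ smaller. All other adjacent pairs agree with periodic trends, so In3+ is the misplaced ion.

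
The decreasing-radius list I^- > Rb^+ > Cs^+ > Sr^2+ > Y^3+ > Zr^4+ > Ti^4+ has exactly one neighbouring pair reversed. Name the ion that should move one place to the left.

The pair Rb^+, Cs^+ is the wrong way round — same group and charge — period 5 sits above period 6, so Rb^+ is smaller. All other adjacent pairs agree with periodic trends, so Cs^+ is the misplaced ion.

Cs^+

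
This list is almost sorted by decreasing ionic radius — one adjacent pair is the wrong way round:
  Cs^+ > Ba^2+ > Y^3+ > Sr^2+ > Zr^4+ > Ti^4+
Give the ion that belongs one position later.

Check each adjacent pair. Y^3+ and Sr^2+ are reversed: Y^3+ and Sr^2+ share 36 electrons; the higher nuclear charge on Y (Z=39) contracts it more, so Y^3+ < Sr^2+. No other neighbouring pair contradicts the periodic trends, so Y^3+ is the ion listed too early.

Y^3+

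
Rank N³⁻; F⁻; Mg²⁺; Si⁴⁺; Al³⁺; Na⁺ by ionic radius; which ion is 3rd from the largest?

Each ion has 10 electrons. The ranking follows nuclear charge in reverse — greater Z gives a smaller radius. Si⁴⁺ (Z=14), Al³⁺ (Z=13), Mg²⁺ (Z=12), Na⁺ (Z=11), F⁻ (Z=9), N³⁻ (Z=7).
Ordering: Si⁴⁺ < Al³⁺ < Mg²⁺ < Na⁺ < F⁻ < N³⁻. The 3rd largest is Na⁺.

Na⁺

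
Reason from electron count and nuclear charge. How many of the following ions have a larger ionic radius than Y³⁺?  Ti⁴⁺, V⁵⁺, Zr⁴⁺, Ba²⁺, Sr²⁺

Work out protons and electrons: V⁵⁺ (Z=23, 18 e⁻), Ti⁴⁺ (Z=22, 18 e⁻), Zr⁴⁺ (Z=40, 36 e⁻), Y³⁺ (Z=39, 36 e⁻), Sr²⁺ (Z=38, 36 e⁻), Ba²⁺ (Z=56, 54 e⁻). V⁵⁺ < Ti⁴⁺ (both 18 e⁻, Z=23>22); Ti⁴⁺ < Zr⁴⁺ (same group, 1 shell fewer); Zr⁴⁺ < Y³⁺ (both 36 e⁻, Z=40>39); Y³⁺ < Sr²⁺ (both 36 e⁻, Z=39>38); Sr²⁺ < Ba²⁺ (same group, 1 shell fewer).
Relative to Y³⁺, the ions that are larger are Sr²⁺, Ba²⁺. Count: 2.

2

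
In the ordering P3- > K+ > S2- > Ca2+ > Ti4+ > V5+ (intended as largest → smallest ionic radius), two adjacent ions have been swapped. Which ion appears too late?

S2-

The pair K+, S2- is the wrong way round — both have 18 electrons but Z(K)=19 > Z(S)=16, so K+ should be the smaller of the two. All other adjacent pairs agree with periodic trends, so S2- is the misplaced ion.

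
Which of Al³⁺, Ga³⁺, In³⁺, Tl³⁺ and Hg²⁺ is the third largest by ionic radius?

In³⁺

Electron counts and nuclear charges: Al³⁺ (Z=13, 10 e⁻), Ga³⁺ (Z=31, 28 e⁻), In³⁺ (Z=49, 46 e⁻), Tl³⁺ (Z=81, 78 e⁻), Hg²⁺ (Z=80, 78 e⁻). Al³⁺ < Ga³⁺ (same group, period 3 vs 4); Ga³⁺ < In³⁺ (same group, period 4 vs 5); In³⁺ < Tl³⁺ (same group, period 5 vs 6); Tl³⁺ < Hg²⁺ (isoelectronic, higher Z=81 is smaller).
So the order is Al³⁺ < Ga³⁺ < In³⁺ < Tl³⁺ < Hg²⁺; the 3rd-largest ion is In³⁺.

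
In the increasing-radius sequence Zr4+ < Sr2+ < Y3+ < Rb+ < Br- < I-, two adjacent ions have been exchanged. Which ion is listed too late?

Compare adjacent ions: Y3+ and Sr2+ share 36 electrons; the higher nuclear charge on Y (Z=39) contracts it more, so Y3+ < Sr2+ — yet in this increasing list Sr2+ sits before Y3+. Nothing else is reversed, so Y3+ should move one place to the left.

Y3+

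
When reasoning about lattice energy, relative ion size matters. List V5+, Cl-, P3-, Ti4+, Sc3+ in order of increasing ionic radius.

V5+ < Ti4+ < Sc3+ < Cl- < P3-

Isoelectronic series (18 e⁻ each). Size is set by nuclear charge: more protons means a smaller ion. V5+ (Z=23), Ti4+ (Z=22), Sc3+ (Z=21), Cl- (Z=17), P3- (Z=15).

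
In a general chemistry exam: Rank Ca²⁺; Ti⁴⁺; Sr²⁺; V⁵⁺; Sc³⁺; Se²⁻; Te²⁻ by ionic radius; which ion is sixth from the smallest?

Se²⁻

Work out protons and electrons: V⁵⁺: 18 e⁻, Z=23, Ti⁴⁺: 18 e⁻, Z=22, Sc³⁺: 18 e⁻, Z=21, Ca²⁺: 18 e⁻, Z=20, Sr²⁺: 36 e⁻, Z=38, Se²⁻: 36 e⁻, Z=34, Te²⁻: 54 e⁻, Z=52. V⁵⁺ < Ti⁴⁺ (isoelectronic, higher Z=23 is smaller); Ti⁴⁺ < Sc³⁺ (both 18 e⁻, Z=22>21); Sc³⁺ < Ca²⁺ (both 18 e⁻, Z=21>20); Ca²⁺ < Sr²⁺ (same group, 1 shell fewer); Sr²⁺ < Se²⁻ (both 36 e⁻, Z=38>34); Se²⁻ < Te²⁻ (same group, period 4 vs 5).
That gives V⁵⁺ < Ti⁴⁺ < Sc³⁺ < Ca²⁺ < Sr²⁺ < Se²⁻ < Te²⁻. From the smallest end, number 6 is Se²⁻.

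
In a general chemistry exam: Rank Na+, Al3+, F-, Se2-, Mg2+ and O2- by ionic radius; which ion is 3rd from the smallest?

Work out protons and electrons: Al3+ has 10 e⁻ (Z=13), Mg2+ has 10 e⁻ (Z=12), Na+ has 10 e⁻ (Z=11), F- has 10 e⁻ (Z=9), O2- has 10 e⁻ (Z=8), Se2- has 36 e⁻ (Z=34). Al3+ < Mg2+ (isoelectronic, higher Z=13 is smaller); Mg2+ < Na+ (both 10 e⁻, Z=12>11); Na+ < F- (both 10 e⁻, Z=11>9); F- < O2- (both 10 e⁻, Z=9>8); O2- < Se2- (same group, period 2 vs 4).
That gives Al3+ < Mg2+ < Na+ < F- < O2- < Se2-. From the smallest end, number 3 is Na+.

Na+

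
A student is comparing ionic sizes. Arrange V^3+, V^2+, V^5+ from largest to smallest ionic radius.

V^2+ > V^3+ > V^5+

For a single element, ionic radius drops as positive charge rises — V^5+ < V^2+.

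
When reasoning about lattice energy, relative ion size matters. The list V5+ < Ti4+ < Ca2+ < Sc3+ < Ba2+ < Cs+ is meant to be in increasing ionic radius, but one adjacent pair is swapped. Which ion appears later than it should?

Sc3+

Scanning neighbour by neighbour, only Ca2+/Sc3+ violates a trend: they are isoelectronic (18 e⁻) and Sc has more protons than Ca (21 vs 20), making Sc3+ smaller. That makes Sc3+ the one sitting a position late relative to where it belongs.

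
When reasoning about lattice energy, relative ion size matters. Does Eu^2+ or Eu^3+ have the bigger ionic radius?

Eu^2+

These are all Eu ions. Removing more electrons (higher positive charge) pulls the remaining electrons in closer, so Eu^3+ is smallest and Eu^2+ is largest.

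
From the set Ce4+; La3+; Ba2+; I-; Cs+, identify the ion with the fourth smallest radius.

Isoelectronic series (54 e⁻ each). Size is set by nuclear charge: more protons means a smaller ion. Ce4+ (Z=58), La3+ (Z=57), Ba2+ (Z=56), Cs+ (Z=55), I- (Z=53).
So the order is Ce4+ < La3+ < Ba2+ < Cs+ < I-; the 4th-smallest ion is Cs+.

Cs+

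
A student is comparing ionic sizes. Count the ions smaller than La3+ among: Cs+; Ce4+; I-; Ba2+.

Each ion has 54 electrons. The ranking follows nuclear charge in reverse — greater Z gives a smaller radius. Ce4+ (Z=58), La3+ (Z=57), Ba2+ (Z=56), Cs+ (Z=55), I- (Z=53).
Placing each against La3+: smaller — Ce4+; larger — Ba2+, Cs+, I-. So 1 is smaller.

1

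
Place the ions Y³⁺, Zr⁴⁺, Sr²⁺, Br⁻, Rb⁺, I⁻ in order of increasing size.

Zr⁴⁺ < Y³⁺ < Sr²⁺ < Rb⁺ < Br⁻ < I⁻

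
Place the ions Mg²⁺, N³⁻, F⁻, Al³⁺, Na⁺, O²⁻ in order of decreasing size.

N³⁻ > O²⁻ > F⁻ > Na⁺ > Mg²⁺ > Al³⁺

These species are isoelectronic with 10 electrons. The only difference is the number of protons: Al³⁺ (Z=13), Mg²⁺ (Z=12), Na⁺ (Z=11), F⁻ (Z=9), O²⁻ (Z=8), N³⁻ (Z=7). The strongest nuclear pull (Al³⁺) gives the smallest ion.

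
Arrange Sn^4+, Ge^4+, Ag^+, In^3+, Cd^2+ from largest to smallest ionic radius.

Ag^+ > Cd^2+ > In^3+ > Sn^4+ > Ge^4+

Electron counts and nuclear charges: Ge^4+ (Z=32, 28 e⁻), Sn^4+ (Z=50, 46 e⁻), In^3+ (Z=49, 46 e⁻), Cd^2+ (Z=48, 46 e⁻), Ag^+ (Z=47, 46 e⁻). Ge^4+ < Sn^4+ (same group, 1 shell fewer); Sn^4+ < In^3+ (isoelectronic, higher Z=50 is smaller); In^3+ < Cd^2+ (both 46 e⁻, Z=49>48); Cd^2+ < Ag^+ (isoelectronic, higher Z=48 is smaller).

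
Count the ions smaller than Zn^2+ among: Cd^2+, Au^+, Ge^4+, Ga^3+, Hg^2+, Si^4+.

Si^4+ has 10 e⁻ (Z=14), Ge^4+ has 28 e⁻ (Z=32), Ga^3+ has 28 e⁻ (Z=31), Zn^2+ has 28 e⁻ (Z=30), Cd^2+ has 46 e⁻ (Z=48), Hg^2+ has 78 e⁻ (Z=80), Au^+ has 78 e⁻ (Z=79). Si^4+ < Ge^4+ (same group, period 3 vs 4); Ge^4+ < Ga^3+ (isoelectronic, higher Z=32 is smaller); Ga^3+ < Zn^2+ (isoelectronic, higher Z=31 is smaller); Zn^2+ < Cd^2+ (same group, period 4 vs 5); Cd^2+ < Hg^2+ (same group, period 5 vs 6); Hg^2+ < Au^+ (isoelectronic, higher Z=80 is smaller).
Relative to Zn^2+, the ions that are smaller are Si^4+, Ge^4+, Ga^3+. That's 3.

3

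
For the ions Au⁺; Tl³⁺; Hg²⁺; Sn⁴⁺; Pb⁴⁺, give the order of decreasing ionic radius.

Au⁺ > Hg²⁺ > Tl³⁺ > Pb⁴⁺ > Sn⁴⁺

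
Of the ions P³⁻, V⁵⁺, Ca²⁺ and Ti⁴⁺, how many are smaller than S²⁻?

3

Isoelectronic series (18 e⁻ each). Size is set by nuclear charge: more protons means a smaller ion. V⁵⁺ (Z=23), Ti⁴⁺ (Z=22), Ca²⁺ (Z=20), S²⁻ (Z=16), P³⁻ (Z=15).
Ordering all of them (including S²⁻) by radius gives V⁵⁺ < Ti⁴⁺ < Ca²⁺ < S²⁻ < P³⁻. Count: 3.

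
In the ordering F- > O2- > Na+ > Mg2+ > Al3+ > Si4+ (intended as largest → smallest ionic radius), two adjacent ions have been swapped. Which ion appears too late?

O2-

Scanning neighbour by neighbour, only F-/O2- violates a trend: they are isoelectronic (10 e⁻) and F has more protons than O (9 vs 8), making F- smaller. That makes O2- the one sitting a position late relative to where it belongs.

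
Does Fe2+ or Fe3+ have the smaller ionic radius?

Fe3+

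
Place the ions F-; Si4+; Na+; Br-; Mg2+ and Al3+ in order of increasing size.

Work out protons and electrons: Si4+ has 10 e⁻ (Z=14), Al3+ has 10 e⁻ (Z=13), Mg2+ has 10 e⁻ (Z=12), Na+ has 10 e⁻ (Z=11), F- has 10 e⁻ (Z=9), Br- has 36 e⁻ (Z=35). Si4+ < Al3+ (isoelectronic, higher Z=14 is smaller); Al3+ < Mg2+ (both 10 e⁻, Z=13>12); Mg2+ < Na+ (isoelectronic, higher Z=12 is smaller); Na+ < F- (isoelectronic, higher Z=11 is smaller); F- < Br- (same group, 2 shells fewer).

Si4+ < Al3+ < Mg2+ < Na+ < F- < Br-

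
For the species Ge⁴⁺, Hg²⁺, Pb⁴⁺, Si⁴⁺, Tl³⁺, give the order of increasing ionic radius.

Si⁴⁺ < Ge⁴⁺ < Pb⁴⁺ < Tl³⁺ < Hg²⁺

Si⁴⁺: 10 e⁻, Z=14, Ge⁴⁺: 28 e⁻, Z=32, Pb⁴⁺: 78 e⁻, Z=82, Tl³⁺: 78 e⁻, Z=81, Hg²⁺: 78 e⁻, Z=80. Si⁴⁺ < Ge⁴⁺ (same group, period 3 vs 4); Ge⁴⁺ < Pb⁴⁺ (same group, period 4 vs 6); Pb⁴⁺ < Tl³⁺ (both 78 e⁻, Z=82>81); Tl³⁺ < Hg²⁺ (both 78 e⁻, Z=81>80).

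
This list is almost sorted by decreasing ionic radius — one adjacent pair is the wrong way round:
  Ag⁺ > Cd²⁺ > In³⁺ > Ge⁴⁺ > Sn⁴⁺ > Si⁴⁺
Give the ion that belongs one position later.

Scanning neighbour by neighbour, only Ge⁴⁺/Sn⁴⁺ violates a trend: both in group 14 with the same charge; Ge⁴⁺ (period 4) has the smaller radius. That makes Ge⁴⁺ the one sitting a position early relative to where it belongs.

Ge⁴⁺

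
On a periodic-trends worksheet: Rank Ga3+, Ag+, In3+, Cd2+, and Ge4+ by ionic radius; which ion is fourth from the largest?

Ga3+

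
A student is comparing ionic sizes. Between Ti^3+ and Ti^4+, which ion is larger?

Ti^3+

Same element, different charge: the more highly charged cation has fewer electrons and a greater effective nuclear charge per electron, making Ti^4+ the smallest.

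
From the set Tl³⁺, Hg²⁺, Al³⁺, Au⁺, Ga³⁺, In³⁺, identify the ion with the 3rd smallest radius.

Tabulating Z and e⁻: Al³⁺: 10 e⁻, Z=13, Ga³⁺: 28 e⁻, Z=31, In³⁺: 46 e⁻, Z=49, Tl³⁺: 78 e⁻, Z=81, Hg²⁺: 78 e⁻, Z=80, Au⁺: 78 e⁻, Z=79. Al³⁺ < Ga³⁺ (same group, 1 shell fewer); Ga³⁺ < In³⁺ (same group, 1 shell fewer); In³⁺ < Tl³⁺ (same group, period 5 vs 6); Tl³⁺ < Hg²⁺ (isoelectronic, higher Z=81 is smaller); Hg²⁺ < Au⁺ (both 78 e⁻, Z=80>79).
Ordering: Al³⁺ < Ga³⁺ < In³⁺ < Tl³⁺ < Hg²⁺ < Au⁺. The 3rd smallest is In³⁺.

In³⁺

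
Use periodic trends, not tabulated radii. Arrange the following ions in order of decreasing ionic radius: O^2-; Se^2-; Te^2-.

These ions sit in one column with identical charge. Each step down the periodic table adds a principal shell, increasing the radius.

Te^2- > Se^2- > O^2-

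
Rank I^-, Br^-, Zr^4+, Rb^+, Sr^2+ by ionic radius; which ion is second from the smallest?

First list Z and electron count for each: Zr^4+ has 36 e⁻ (Z=40), Sr^2+ has 36 e⁻ (Z=38), Rb^+ has 36 e⁻ (Z=37), Br^- has 36 e⁻ (Z=35), I^- has 54 e⁻ (Z=53). Zr^4+ < Sr^2+ (both 36 e⁻, Z=40>38); Sr^2+ < Rb^+ (both 36 e⁻, Z=38>37); Rb^+ < Br^- (isoelectronic, higher Z=37 is smaller); Br^- < I^- (same group, period 4 vs 5).
Full ascending order: Zr^4+ < Sr^2+ < Rb^+ < Br^- < I^-. Counting from the smallest, position 2 is Sr^2+.

Sr^2+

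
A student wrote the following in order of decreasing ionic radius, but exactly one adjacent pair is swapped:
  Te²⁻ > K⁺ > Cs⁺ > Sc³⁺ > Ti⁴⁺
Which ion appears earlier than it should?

Scanning neighbour by neighbour, only K⁺/Cs⁺ violates a trend: same group and charge — period 4 sits above period 6, so K⁺ is smaller. That makes K⁺ the one sitting a position early relative to where it belongs.

K⁺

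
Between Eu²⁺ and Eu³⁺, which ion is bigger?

Eu²⁺

Same element, different charge: the more highly charged cation has fewer electrons and a greater effective nuclear charge per electron, making Eu³⁺ the smallest.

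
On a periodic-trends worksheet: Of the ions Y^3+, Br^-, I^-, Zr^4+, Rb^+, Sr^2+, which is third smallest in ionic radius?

Sr^2+

Electron counts and nuclear charges: Zr^4+ has 36 e⁻ (Z=40), Y^3+ has 36 e⁻ (Z=39), Sr^2+ has 36 e⁻ (Z=38), Rb^+ has 36 e⁻ (Z=37), Br^- has 36 e⁻ (Z=35), I^- has 54 e⁻ (Z=53). Zr^4+ < Y^3+ (isoelectronic, higher Z=40 is smaller); Y^3+ < Sr^2+ (both 36 e⁻, Z=39>38); Sr^2+ < Rb^+ (both 36 e⁻, Z=38>37); Rb^+ < Br^- (isoelectronic, higher Z=37 is smaller); Br^- < I^- (same group, period 4 vs 5).
Full ascending order: Zr^4+ < Y^3+ < Sr^2+ < Rb^+ < Br^- < I^-. Counting from the smallest, position 3 is Sr^2+.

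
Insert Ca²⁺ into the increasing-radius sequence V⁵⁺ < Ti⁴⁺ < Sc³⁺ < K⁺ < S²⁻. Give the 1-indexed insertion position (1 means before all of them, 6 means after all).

4

Each ion has 18 electrons. The ranking follows nuclear charge in reverse — greater Z gives a smaller radius. V⁵⁺ (Z=23), Ti⁴⁺ (Z=22), Sc³⁺ (Z=21), Ca²⁺ (Z=20), K⁺ (Z=19), S²⁻ (Z=16).
With Ca²⁺ included the full order is V⁵⁺ < Ti⁴⁺ < Sc³⁺ < Ca²⁺ < K⁺ < S²⁻, so it takes position 4.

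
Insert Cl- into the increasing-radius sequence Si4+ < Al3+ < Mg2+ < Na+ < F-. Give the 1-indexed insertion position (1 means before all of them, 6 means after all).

First list Z and electron count for each: Si4+ has 10 e⁻ (Z=14), Al3+ has 10 e⁻ (Z=13), Mg2+ has 10 e⁻ (Z=12), Na+ has 10 e⁻ (Z=11), F- has 10 e⁻ (Z=9), Cl- has 18 e⁻ (Z=17). Si4+ < Al3+ (both 10 e⁻, Z=14>13); Al3+ < Mg2+ (isoelectronic, higher Z=13 is smaller); Mg2+ < Na+ (both 10 e⁻, Z=12>11); Na+ < F- (both 10 e⁻, Z=11>9); F- < Cl- (same group, period 2 vs 3).
Putting Cl- in gives Si4+ < Al3+ < Mg2+ < Na+ < F- < Cl-; it lands at slot 6.

6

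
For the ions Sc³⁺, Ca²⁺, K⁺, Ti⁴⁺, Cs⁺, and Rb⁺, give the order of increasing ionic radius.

Work out protons and electrons: Ti⁴⁺: 18 e⁻, Z=22, Sc³⁺: 18 e⁻, Z=21, Ca²⁺: 18 e⁻, Z=20, K⁺: 18 e⁻, Z=19, Rb⁺: 36 e⁻, Z=37, Cs⁺: 54 e⁻, Z=55. Ti⁴⁺ < Sc³⁺ (isoelectronic, higher Z=22 is smaller); Sc³⁺ < Ca²⁺ (both 18 e⁻, Z=21>20); Ca²⁺ < K⁺ (both 18 e⁻, Z=20>19); K⁺ < Rb⁺ (same group, 1 shell fewer); Rb⁺ < Cs⁺ (same group, 1 shell fewer).

Ti⁴⁺ < Sc³⁺ < Ca²⁺ < K⁺ < Rb⁺ < Cs⁺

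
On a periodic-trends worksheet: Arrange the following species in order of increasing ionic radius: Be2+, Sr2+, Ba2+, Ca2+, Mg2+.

Be2+ < Mg2+ < Ca2+ < Sr2+ < Ba2+

Same group, same charge. Going down the group adds an extra shell of electrons, so the ion gets larger: Be2+ is highest in the group and smallest.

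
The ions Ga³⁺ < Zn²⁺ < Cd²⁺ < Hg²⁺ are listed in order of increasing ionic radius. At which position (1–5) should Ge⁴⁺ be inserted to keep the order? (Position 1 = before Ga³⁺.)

1

Work out protons and electrons: Ge⁴⁺: 28 e⁻, Z=32, Ga³⁺: 28 e⁻, Z=31, Zn²⁺: 28 e⁻, Z=30, Cd²⁺: 46 e⁻, Z=48, Hg²⁺: 78 e⁻, Z=80. Ge⁴⁺ < Ga³⁺ (both 28 e⁻, Z=32>31); Ga³⁺ < Zn²⁺ (isoelectronic, higher Z=31 is smaller); Zn²⁺ < Cd²⁺ (same group, 1 shell fewer); Cd²⁺ < Hg²⁺ (same group, period 5 vs 6).
Putting Ge⁴⁺ in gives Ge⁴⁺ < Ga³⁺ < Zn²⁺ < Cd²⁺ < Hg²⁺; it lands at slot 1.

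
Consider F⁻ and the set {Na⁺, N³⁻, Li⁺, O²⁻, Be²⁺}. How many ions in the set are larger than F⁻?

Tabulating Z and e⁻: Be²⁺ (Z=4, 2 e⁻), Li⁺ (Z=3, 2 e⁻), Na⁺ (Z=11, 10 e⁻), F⁻ (Z=9, 10 e⁻), O²⁻ (Z=8, 10 e⁻), N³⁻ (Z=7, 10 e⁻). Be²⁺ < Li⁺ (both 2 e⁻, Z=4>3); Li⁺ < Na⁺ (same group, period 2 vs 3); Na⁺ < F⁻ (both 10 e⁻, Z=11>9); F⁻ < O²⁻ (both 10 e⁻, Z=9>8); O²⁻ < N³⁻ (both 10 e⁻, Z=8>7).
Placing each against F⁻: smaller — Be²⁺, Li⁺, Na⁺; larger — O²⁻, N³⁻. Count: 2.

2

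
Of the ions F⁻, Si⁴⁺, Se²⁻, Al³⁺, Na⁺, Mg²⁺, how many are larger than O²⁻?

Si⁴⁺: 10 e⁻, Z=14, Al³⁺: 10 e⁻, Z=13, Mg²⁺: 10 e⁻, Z=12, Na⁺: 10 e⁻, Z=11, F⁻: 10 e⁻, Z=9, O²⁻: 10 e⁻, Z=8, Se²⁻: 36 e⁻, Z=34. Si⁴⁺ < Al³⁺ (isoelectronic, higher Z=14 is smaller); Al³⁺ < Mg²⁺ (isoelectronic, higher Z=13 is smaller); Mg²⁺ < Na⁺ (isoelectronic, higher Z=12 is smaller); Na⁺ < F⁻ (both 10 e⁻, Z=11>9); F⁻ < O²⁻ (both 10 e⁻, Z=9>8); O²⁻ < Se²⁻ (same group, period 2 vs 4).
Placing each against O²⁻: smaller — Si⁴⁺, Al³⁺, Mg²⁺, Na⁺, F⁻; larger — Se²⁻. So 1 is larger.

1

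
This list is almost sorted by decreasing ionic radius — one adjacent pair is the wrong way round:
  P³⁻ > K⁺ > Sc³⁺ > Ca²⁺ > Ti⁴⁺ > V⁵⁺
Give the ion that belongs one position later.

Sc³⁺

The pair Sc³⁺, Ca²⁺ is the wrong way round — they are isoelectronic (18 e⁻) and Sc has more protons than Ca (21 vs 20), making Sc³⁺ smaller. All other adjacent pairs agree with periodic trends, so Sc³⁺ is the misplaced ion.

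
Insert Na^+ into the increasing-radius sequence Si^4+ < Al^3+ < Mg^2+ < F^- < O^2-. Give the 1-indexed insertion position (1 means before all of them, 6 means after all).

4

Each ion has 10 electrons. The ranking follows nuclear charge in reverse — greater Z gives a smaller radius. Si^4+ (Z=14), Al^3+ (Z=13), Mg^2+ (Z=12), Na^+ (Z=11), F^- (Z=9), O^2- (Z=8).
With Na^+ included the full order is Si^4+ < Al^3+ < Mg^2+ < Na^+ < F^- < O^2-, so it takes position 4.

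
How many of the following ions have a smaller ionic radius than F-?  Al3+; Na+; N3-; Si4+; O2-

3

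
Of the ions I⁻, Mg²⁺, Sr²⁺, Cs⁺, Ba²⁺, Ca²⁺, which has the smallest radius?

Mg²⁺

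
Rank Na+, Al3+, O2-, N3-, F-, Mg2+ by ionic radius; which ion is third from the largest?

F-

Each ion has 10 electrons. The ranking follows nuclear charge in reverse — greater Z gives a smaller radius. Al3+ (Z=13), Mg2+ (Z=12), Na+ (Z=11), F- (Z=9), O2- (Z=8), N3- (Z=7).
Ordering: Al3+ < Mg2+ < Na+ < F- < O2- < N3-. The third largest is F-.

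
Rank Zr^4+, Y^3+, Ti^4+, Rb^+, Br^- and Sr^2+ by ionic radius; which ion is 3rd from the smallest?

Work out protons and electrons: Ti^4+ has 18 e⁻ (Z=22), Zr^4+ has 36 e⁻ (Z=40), Y^3+ has 36 e⁻ (Z=39), Sr^2+ has 36 e⁻ (Z=38), Rb^+ has 36 e⁻ (Z=37), Br^- has 36 e⁻ (Z=35). Ti^4+ < Zr^4+ (same group, period 4 vs 5); Zr^4+ < Y^3+ (both 36 e⁻, Z=40>39); Y^3+ < Sr^2+ (both 36 e⁻, Z=39>38); Sr^2+ < Rb^+ (both 36 e⁻, Z=38>37); Rb^+ < Br^- (isoelectronic, higher Z=37 is smaller).
Ordering: Ti^4+ < Zr^4+ < Y^3+ < Sr^2+ < Rb^+ < Br^-. The 3rd smallest is Y^3+.

Y^3+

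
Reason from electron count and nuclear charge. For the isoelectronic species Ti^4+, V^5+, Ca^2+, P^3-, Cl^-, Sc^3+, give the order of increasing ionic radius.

V^5+ < Ti^4+ < Sc^3+ < Ca^2+ < Cl^- < P^3-

Isoelectronic series (18 e⁻ each). Size is set by nuclear charge: more protons means a smaller ion. V^5+ (Z=23), Ti^4+ (Z=22), Sc^3+ (Z=21), Ca^2+ (Z=20), Cl^- (Z=17), P^3- (Z=15).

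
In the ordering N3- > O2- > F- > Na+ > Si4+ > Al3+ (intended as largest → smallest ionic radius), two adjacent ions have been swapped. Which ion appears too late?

Al3+

Compare adjacent ions: both have 10 electrons but Z(Si)=14 > Z(Al)=13, so Si4+ should be the smaller of the two — yet in this decreasing list Si4+ sits before Al3+. Nothing else is reversed, so Al3+ should move one place to the left.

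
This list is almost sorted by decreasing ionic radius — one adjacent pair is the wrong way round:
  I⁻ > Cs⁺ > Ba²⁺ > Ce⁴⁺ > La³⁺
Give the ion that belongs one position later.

Scanning neighbour by neighbour, only Ce⁴⁺/La³⁺ violates a trend: they are isoelectronic (54 e⁻) and Ce has more protons than La (58 vs 57), making Ce⁴⁺ smaller. That makes Ce⁴⁺ the one sitting a position early relative to where it belongs.

Ce⁴⁺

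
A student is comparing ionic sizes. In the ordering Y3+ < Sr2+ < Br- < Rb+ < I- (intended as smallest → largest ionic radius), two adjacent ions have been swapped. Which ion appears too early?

Check each adjacent pair. Br- and Rb+ are reversed: both have 36 electrons but Z(Rb)=37 > Z(Br)=35, so Rb+ should be the smaller of the two. No other neighbouring pair contradicts the periodic trends, so Br- is the ion listed too early.

Br-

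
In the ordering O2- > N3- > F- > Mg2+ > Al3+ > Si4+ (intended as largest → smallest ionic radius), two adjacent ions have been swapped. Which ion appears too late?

Scanning neighbour by neighbour, only O2-/N3- violates a trend: they are isoelectronic (10 e⁻) and O has more protons than N (8 vs 7), making O2- smaller. That makes N3- the one sitting a position late relative to where it belongs.

N3-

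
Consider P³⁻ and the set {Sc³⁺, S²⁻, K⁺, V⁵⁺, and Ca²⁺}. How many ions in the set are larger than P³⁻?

Each ion has 18 electrons. The ranking follows nuclear charge in reverse — greater Z gives a smaller radius. V⁵⁺ (Z=23), Sc³⁺ (Z=21), Ca²⁺ (Z=20), K⁺ (Z=19), S²⁻ (Z=16), P³⁻ (Z=15).
Placing each against P³⁻: smaller — V⁵⁺, Sc³⁺, Ca²⁺, K⁺, S²⁻; larger — none. Count: 0.

0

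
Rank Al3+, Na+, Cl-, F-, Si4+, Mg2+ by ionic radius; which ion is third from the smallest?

Si4+: 10 e⁻, Z=14, Al3+: 10 e⁻, Z=13, Mg2+: 10 e⁻, Z=12, Na+: 10 e⁻, Z=11, F-: 10 e⁻, Z=9, Cl-: 18 e⁻, Z=17. Si4+ < Al3+ (isoelectronic, higher Z=14 is smaller); Al3+ < Mg2+ (isoelectronic, higher Z=13 is smaller); Mg2+ < Na+ (isoelectronic, higher Z=12 is smaller); Na+ < F- (isoelectronic, higher Z=11 is smaller); F- < Cl- (same group, period 2 vs 3).
So the order is Si4+ < Al3+ < Mg2+ < Na+ < F- < Cl-; the 3rd-smallest ion is Mg2+.

Mg2+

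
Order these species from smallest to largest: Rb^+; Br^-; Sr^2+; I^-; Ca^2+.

Ca^2+ < Sr^2+ < Rb^+ < Br^- < I^-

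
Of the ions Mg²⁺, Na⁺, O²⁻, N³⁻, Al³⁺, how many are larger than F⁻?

Isoelectronic series (10 e⁻ each). Size is set by nuclear charge: more protons means a smaller ion. Al³⁺ (Z=13), Mg²⁺ (Z=12), Na⁺ (Z=11), F⁻ (Z=9), O²⁻ (Z=8), N³⁻ (Z=7).
Overall: Al³⁺ < Mg²⁺ < Na⁺ < F⁻ < O²⁻ < N³⁻. F⁻ has 3 below it and 2 above. Count: 2.

2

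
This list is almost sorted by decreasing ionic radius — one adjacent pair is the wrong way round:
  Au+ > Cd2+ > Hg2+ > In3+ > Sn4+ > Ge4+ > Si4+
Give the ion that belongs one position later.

Cd2+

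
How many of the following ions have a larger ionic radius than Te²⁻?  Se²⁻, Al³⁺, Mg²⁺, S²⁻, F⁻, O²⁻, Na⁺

0

Tabulating Z and e⁻: Al³⁺: 10 e⁻, Z=13, Mg²⁺: 10 e⁻, Z=12, Na⁺: 10 e⁻, Z=11, F⁻: 10 e⁻, Z=9, O²⁻: 10 e⁻, Z=8, S²⁻: 18 e⁻, Z=16, Se²⁻: 36 e⁻, Z=34, Te²⁻: 54 e⁻, Z=52. Al³⁺ < Mg²⁺ (isoelectronic, higher Z=13 is smaller); Mg²⁺ < Na⁺ (isoelectronic, higher Z=12 is smaller); Na⁺ < F⁻ (isoelectronic, higher Z=11 is smaller); F⁻ < O²⁻ (isoelectronic, higher Z=9 is smaller); O²⁻ < S²⁻ (same group, period 2 vs 3); S²⁻ < Se²⁻ (same group, period 3 vs 4); Se²⁻ < Te²⁻ (same group, period 4 vs 5).
Placing each against Te²⁻: smaller — Al³⁺, Mg²⁺, Na⁺, F⁻, O²⁻, S²⁻, Se²⁻; larger — none. So 0 are larger.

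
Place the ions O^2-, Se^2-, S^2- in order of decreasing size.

Same group, same charge. Going down the group adds an extra shell of electrons, so the ion gets larger: O^2- is highest in the group and smallest.

Se^2- > S^2- > O^2-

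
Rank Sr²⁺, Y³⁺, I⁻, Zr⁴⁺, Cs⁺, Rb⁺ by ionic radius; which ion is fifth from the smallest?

Zr⁴⁺ (Z=40, 36 e⁻), Y³⁺ (Z=39, 36 e⁻), Sr²⁺ (Z=38, 36 e⁻), Rb⁺ (Z=37, 36 e⁻), Cs⁺ (Z=55, 54 e⁻), I⁻ (Z=53, 54 e⁻). Zr⁴⁺ < Y³⁺ (isoelectronic, higher Z=40 is smaller); Y³⁺ < Sr²⁺ (both 36 e⁻, Z=39>38); Sr²⁺ < Rb⁺ (isoelectronic, higher Z=38 is smaller); Rb⁺ < Cs⁺ (same group, 1 shell fewer); Cs⁺ < I⁻ (both 54 e⁻, Z=55>53).
That gives Zr⁴⁺ < Y³⁺ < Sr²⁺ < Rb⁺ < Cs⁺ < I⁻. From the smallest end, number 5 is Cs⁺.

Cs⁺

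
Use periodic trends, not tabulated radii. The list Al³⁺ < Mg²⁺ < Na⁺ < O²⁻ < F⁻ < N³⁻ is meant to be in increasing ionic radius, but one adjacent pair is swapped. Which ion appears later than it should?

Compare adjacent ions: they are isoelectronic (10 e⁻) and F has more protons than O (9 vs 8), making F⁻ smaller — yet in this increasing list O²⁻ sits before F⁻. Nothing else is reversed, so F⁻ should move one place to the left.

F⁻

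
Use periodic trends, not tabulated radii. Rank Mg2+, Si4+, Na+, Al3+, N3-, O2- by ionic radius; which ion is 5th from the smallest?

O2-

Isoelectronic series (10 e⁻ each). Size is set by nuclear charge: more protons means a smaller ion. Si4+ (Z=14), Al3+ (Z=13), Mg2+ (Z=12), Na+ (Z=11), O2- (Z=8), N3- (Z=7).
Full ascending order: Si4+ < Al3+ < Mg2+ < Na+ < O2- < N3-. Counting from the smallest, position 5 is O2-.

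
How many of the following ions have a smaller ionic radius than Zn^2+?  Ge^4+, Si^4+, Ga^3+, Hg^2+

3

Si^4+ (Z=14, 10 e⁻), Ge^4+ (Z=32, 28 e⁻), Ga^3+ (Z=31, 28 e⁻), Zn^2+ (Z=30, 28 e⁻), Hg^2+ (Z=80, 78 e⁻). Si^4+ < Ge^4+ (same group, 1 shell fewer); Ge^4+ < Ga^3+ (isoelectronic, higher Z=32 is smaller); Ga^3+ < Zn^2+ (both 28 e⁻, Z=31>30); Zn^2+ < Hg^2+ (same group, 2 shells fewer).
Placing each against Zn^2+: smaller — Si^4+, Ge^4+, Ga^3+; larger — Hg^2+. So 3 are smaller.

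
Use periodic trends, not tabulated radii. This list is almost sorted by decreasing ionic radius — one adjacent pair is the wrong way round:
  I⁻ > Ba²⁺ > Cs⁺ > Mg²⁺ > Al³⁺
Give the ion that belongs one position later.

Scanning neighbour by neighbour, only Ba²⁺/Cs⁺ violates a trend: Ba²⁺ and Cs⁺ share 54 electrons; the higher nuclear charge on Ba (Z=56) contracts it more, so Ba²⁺ < Cs⁺. That makes Ba²⁺ the one sitting a position early relative to where it belongs.

Ba²⁺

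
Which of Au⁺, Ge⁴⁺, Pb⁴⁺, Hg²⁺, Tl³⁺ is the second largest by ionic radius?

Hg²⁺

Ge⁴⁺ has 28 e⁻ (Z=32), Pb⁴⁺ has 78 e⁻ (Z=82), Tl³⁺ has 78 e⁻ (Z=81), Hg²⁺ has 78 e⁻ (Z=80), Au⁺ has 78 e⁻ (Z=79). Ge⁴⁺ < Pb⁴⁺ (same group, 2 shells fewer); Pb⁴⁺ < Tl³⁺ (both 78 e⁻, Z=82>81); Tl³⁺ < Hg²⁺ (both 78 e⁻, Z=81>80); Hg²⁺ < Au⁺ (isoelectronic, higher Z=80 is smaller).
That gives Ge⁴⁺ < Pb⁴⁺ < Tl³⁺ < Hg²⁺ < Au⁺. From the largest end, number 2 is Hg²⁺.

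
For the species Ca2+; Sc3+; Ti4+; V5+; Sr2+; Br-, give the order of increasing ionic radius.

V5+ < Ti4+ < Sc3+ < Ca2+ < Sr2+ < Br-

First list Z and electron count for each: V5+ (Z=23, 18 e⁻), Ti4+ (Z=22, 18 e⁻), Sc3+ (Z=21, 18 e⁻), Ca2+ (Z=20, 18 e⁻), Sr2+ (Z=38, 36 e⁻), Br- (Z=35, 36 e⁻). V5+ < Ti4+ (both 18 e⁻, Z=23>22); Ti4+ < Sc3+ (isoelectronic, higher Z=22 is smaller); Sc3+ < Ca2+ (isoelectronic, higher Z=21 is smaller); Ca2+ < Sr2+ (same group, 1 shell fewer); Sr2+ < Br- (isoelectronic, higher Z=38 is smaller).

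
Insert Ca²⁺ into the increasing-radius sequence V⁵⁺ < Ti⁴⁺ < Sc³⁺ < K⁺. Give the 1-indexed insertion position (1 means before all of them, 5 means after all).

4

Each ion has 18 electrons. The ranking follows nuclear charge in reverse — greater Z gives a smaller radius. V⁵⁺ (Z=23), Ti⁴⁺ (Z=22), Sc³⁺ (Z=21), Ca²⁺ (Z=20), K⁺ (Z=19).
Putting Ca²⁺ in gives V⁵⁺ < Ti⁴⁺ < Sc³⁺ < Ca²⁺ < K⁺; it lands at slot 4.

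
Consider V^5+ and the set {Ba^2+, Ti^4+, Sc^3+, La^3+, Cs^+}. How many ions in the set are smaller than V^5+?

0

Tabulating Z and e⁻: V^5+: 18 e⁻, Z=23, Ti^4+: 18 e⁻, Z=22, Sc^3+: 18 e⁻, Z=21, La^3+: 54 e⁻, Z=57, Ba^2+: 54 e⁻, Z=56, Cs^+: 54 e⁻, Z=55. V^5+ < Ti^4+ (both 18 e⁻, Z=23>22); Ti^4+ < Sc^3+ (isoelectronic, higher Z=22 is smaller); Sc^3+ < La^3+ (same group, 2 shells fewer); La^3+ < Ba^2+ (isoelectronic, higher Z=57 is smaller); Ba^2+ < Cs^+ (isoelectronic, higher Z=56 is smaller).
Placing each against V^5+: smaller — none; larger — Ti^4+, Sc^3+, La^3+, Ba^2+, Cs^+. Count: 0.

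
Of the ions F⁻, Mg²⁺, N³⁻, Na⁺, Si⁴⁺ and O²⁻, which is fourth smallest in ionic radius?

F⁻

These species are isoelectronic with 10 electrons. The only difference is the number of protons: Si⁴⁺ (Z=14), Mg²⁺ (Z=12), Na⁺ (Z=11), F⁻ (Z=9), O²⁻ (Z=8), N³⁻ (Z=7). The strongest nuclear pull (Si⁴⁺) gives the smallest ion.
Ordering: Si⁴⁺ < Mg²⁺ < Na⁺ < F⁻ < O²⁻ < N³⁻. The fourth smallest is F⁻.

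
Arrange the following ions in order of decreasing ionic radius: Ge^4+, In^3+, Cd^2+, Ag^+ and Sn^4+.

Work out protons and electrons: Ge^4+ has 28 e⁻ (Z=32), Sn^4+ has 46 e⁻ (Z=50), In^3+ has 46 e⁻ (Z=49), Cd^2+ has 46 e⁻ (Z=48), Ag^+ has 46 e⁻ (Z=47). Ge^4+ < Sn^4+ (same group, 1 shell fewer); Sn^4+ < In^3+ (isoelectronic, higher Z=50 is smaller); In^3+ < Cd^2+ (isoelectronic, higher Z=49 is smaller); Cd^2+ < Ag^+ (both 46 e⁻, Z=48>47).

Ag^+ > Cd^2+ > In^3+ > Sn^4+ > Ge^4+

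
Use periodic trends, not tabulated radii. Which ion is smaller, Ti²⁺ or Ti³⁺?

For a single element, ionic radius drops as positive charge rises — Ti³⁺ < Ti²⁺.

Ti³⁺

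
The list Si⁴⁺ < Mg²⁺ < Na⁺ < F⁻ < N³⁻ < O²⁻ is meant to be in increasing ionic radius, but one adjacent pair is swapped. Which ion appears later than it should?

O²⁻

The pair N³⁻, O²⁻ is the wrong way round — O²⁻ and N³⁻ share 10 electrons; the higher nuclear charge on O (Z=8) contracts it more, so O²⁻ < N³⁻. All other adjacent pairs agree with periodic trends, so O²⁻ is the misplaced ion.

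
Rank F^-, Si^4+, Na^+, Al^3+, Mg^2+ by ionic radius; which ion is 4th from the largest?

Al^3+

These species are isoelectronic with 10 electrons. The only difference is the number of protons: Si^4+ (Z=14), Al^3+ (Z=13), Mg^2+ (Z=12), Na^+ (Z=11), F^- (Z=9). The strongest nuclear pull (Si^4+) gives the smallest ion.
So the order is Si^4+ < Al^3+ < Mg^2+ < Na^+ < F^-; the 4th-largest ion is Al^3+.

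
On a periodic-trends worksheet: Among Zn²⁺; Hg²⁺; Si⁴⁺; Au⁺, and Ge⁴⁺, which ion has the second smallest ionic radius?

Work out protons and electrons: Si⁴⁺ has 10 e⁻ (Z=14), Ge⁴⁺ has 28 e⁻ (Z=32), Zn²⁺ has 28 e⁻ (Z=30), Hg²⁺ has 78 e⁻ (Z=80), Au⁺ has 78 e⁻ (Z=79). Si⁴⁺ < Ge⁴⁺ (same group, 1 shell fewer); Ge⁴⁺ < Zn²⁺ (isoelectronic, higher Z=32 is smaller); Zn²⁺ < Hg²⁺ (same group, period 4 vs 6); Hg²⁺ < Au⁺ (isoelectronic, higher Z=80 is smaller).
So the order is Si⁴⁺ < Ge⁴⁺ < Zn²⁺ < Hg²⁺ < Au⁺; the 2nd-smallest ion is Ge⁴⁺.

Ge⁴⁺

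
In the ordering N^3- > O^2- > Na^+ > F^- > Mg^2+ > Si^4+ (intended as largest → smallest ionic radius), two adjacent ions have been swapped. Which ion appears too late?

Check each adjacent pair. Na^+ and F^- are reversed: both have 10 electrons but Z(Na)=11 > Z(F)=9, so Na^+ should be the smaller of the two. No other neighbouring pair contradicts the periodic trends, so F^- is the ion listed too late.

F^-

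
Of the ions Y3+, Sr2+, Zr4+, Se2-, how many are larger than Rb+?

1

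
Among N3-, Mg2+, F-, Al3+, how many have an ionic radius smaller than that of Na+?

2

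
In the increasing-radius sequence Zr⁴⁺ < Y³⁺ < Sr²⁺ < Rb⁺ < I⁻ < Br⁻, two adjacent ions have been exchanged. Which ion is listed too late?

Scanning neighbour by neighbour, only I⁻/Br⁻ violates a trend: same group and charge — period 4 sits above period 5, so Br⁻ is smaller. That makes Br⁻ the one sitting a position late relative to where it belongs.

Br⁻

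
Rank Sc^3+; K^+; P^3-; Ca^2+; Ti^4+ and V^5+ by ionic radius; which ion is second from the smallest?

Ti^4+

All of these have 18 electrons (isoelectronic). With the same electron cloud, the ion with the most protons pulls it in tightest. Nuclear charges: V^5+ (Z=23), Ti^4+ (Z=22), Sc^3+ (Z=21), Ca^2+ (Z=20), K^+ (Z=19), P^3- (Z=15). Highest Z is smallest.
Full ascending order: V^5+ < Ti^4+ < Sc^3+ < Ca^2+ < K^+ < P^3-. Counting from the smallest, position 2 is Ti^4+.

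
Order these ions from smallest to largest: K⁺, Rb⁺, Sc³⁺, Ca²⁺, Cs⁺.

Sc³⁺ < Ca²⁺ < K⁺ < Rb⁺ < Cs⁺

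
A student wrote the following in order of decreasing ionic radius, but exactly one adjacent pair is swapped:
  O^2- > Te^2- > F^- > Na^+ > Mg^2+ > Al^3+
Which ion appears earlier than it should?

O^2-

Compare adjacent ions: both in group 16 with the same charge; O^2- (period 2) has the smaller radius — yet in this decreasing list O^2- sits before Te^2-. Nothing else is reversed, so O^2- should move one place to the right.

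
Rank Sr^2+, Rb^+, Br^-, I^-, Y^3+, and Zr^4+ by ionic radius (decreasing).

I^- > Br^- > Rb^+ > Sr^2+ > Y^3+ > Zr^4+

Work out protons and electrons: Zr^4+: 36 e⁻, Z=40, Y^3+: 36 e⁻, Z=39, Sr^2+: 36 e⁻, Z=38, Rb^+: 36 e⁻, Z=37, Br^-: 36 e⁻, Z=35, I^-: 54 e⁻, Z=53. Zr^4+ < Y^3+ (isoelectronic, higher Z=40 is smaller); Y^3+ < Sr^2+ (isoelectronic, higher Z=39 is smaller); Sr^2+ < Rb^+ (both 36 e⁻, Z=38>37); Rb^+ < Br^- (both 36 e⁻, Z=37>35); Br^- < I^- (same group, period 4 vs 5).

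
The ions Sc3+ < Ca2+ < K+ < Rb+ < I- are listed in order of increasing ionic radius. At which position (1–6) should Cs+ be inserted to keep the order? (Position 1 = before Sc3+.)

5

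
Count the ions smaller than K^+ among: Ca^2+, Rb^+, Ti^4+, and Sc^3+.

3

Work out protons and electrons: Ti^4+ (Z=22, 18 e⁻), Sc^3+ (Z=21, 18 e⁻), Ca^2+ (Z=20, 18 e⁻), K^+ (Z=19, 18 e⁻), Rb^+ (Z=37, 36 e⁻). Ti^4+ < Sc^3+ (both 18 e⁻, Z=22>21); Sc^3+ < Ca^2+ (isoelectronic, higher Z=21 is smaller); Ca^2+ < K^+ (both 18 e⁻, Z=20>19); K^+ < Rb^+ (same group, 1 shell fewer).
Overall: Ti^4+ < Sc^3+ < Ca^2+ < K^+ < Rb^+. K^+ has 3 below it and 1 above. That's 3.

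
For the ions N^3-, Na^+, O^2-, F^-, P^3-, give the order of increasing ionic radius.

Na^+ < F^- < O^2- < N^3- < P^3-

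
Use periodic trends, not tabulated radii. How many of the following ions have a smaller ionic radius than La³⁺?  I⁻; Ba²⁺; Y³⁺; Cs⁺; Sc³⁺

First list Z and electron count for each: Sc³⁺ (Z=21, 18 e⁻), Y³⁺ (Z=39, 36 e⁻), La³⁺ (Z=57, 54 e⁻), Ba²⁺ (Z=56, 54 e⁻), Cs⁺ (Z=55, 54 e⁻), I⁻ (Z=53, 54 e⁻). Sc³⁺ < Y³⁺ (same group, period 4 vs 5); Y³⁺ < La³⁺ (same group, period 5 vs 6); La³⁺ < Ba²⁺ (isoelectronic, higher Z=57 is smaller); Ba²⁺ < Cs⁺ (isoelectronic, higher Z=56 is smaller); Cs⁺ < I⁻ (both 54 e⁻, Z=55>53).
Relative to La³⁺, the ions that are smaller are Sc³⁺, Y³⁺. So 2 are smaller.

2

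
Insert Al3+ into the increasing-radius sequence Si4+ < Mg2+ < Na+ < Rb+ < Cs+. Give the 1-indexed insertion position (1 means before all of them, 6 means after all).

2

Si4+: 10 e⁻, Z=14, Al3+: 10 e⁻, Z=13, Mg2+: 10 e⁻, Z=12, Na+: 10 e⁻, Z=11, Rb+: 36 e⁻, Z=37, Cs+: 54 e⁻, Z=55. Si4+ < Al3+ (isoelectronic, higher Z=14 is smaller); Al3+ < Mg2+ (both 10 e⁻, Z=13>12); Mg2+ < Na+ (isoelectronic, higher Z=12 is smaller); Na+ < Rb+ (same group, 2 shells fewer); Rb+ < Cs+ (same group, period 5 vs 6).
Putting Al3+ in gives Si4+ < Al3+ < Mg2+ < Na+ < Rb+ < Cs+; it lands at slot 2.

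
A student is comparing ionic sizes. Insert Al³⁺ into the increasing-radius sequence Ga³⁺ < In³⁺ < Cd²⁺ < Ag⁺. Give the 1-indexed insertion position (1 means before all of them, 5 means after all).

First list Z and electron count for each: Al³⁺: 10 e⁻, Z=13, Ga³⁺: 28 e⁻, Z=31, In³⁺: 46 e⁻, Z=49, Cd²⁺: 46 e⁻, Z=48, Ag⁺: 46 e⁻, Z=47. Al³⁺ < Ga³⁺ (same group, period 3 vs 4); Ga³⁺ < In³⁺ (same group, period 4 vs 5); In³⁺ < Cd²⁺ (both 46 e⁻, Z=49>48); Cd²⁺ < Ag⁺ (both 46 e⁻, Z=48>47).
Putting Al³⁺ in gives Al³⁺ < Ga³⁺ < In³⁺ < Cd²⁺ < Ag⁺; it lands at slot 1.

1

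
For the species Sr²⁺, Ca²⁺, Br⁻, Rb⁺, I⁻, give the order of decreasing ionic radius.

Work out protons and electrons: Ca²⁺ (Z=20, 18 e⁻), Sr²⁺ (Z=38, 36 e⁻), Rb⁺ (Z=37, 36 e⁻), Br⁻ (Z=35, 36 e⁻), I⁻ (Z=53, 54 e⁻). Ca²⁺ < Sr²⁺ (same group, 1 shell fewer); Sr²⁺ < Rb⁺ (isoelectronic, higher Z=38 is smaller); Rb⁺ < Br⁻ (isoelectronic, higher Z=37 is smaller); Br⁻ < I⁻ (same group, period 4 vs 5).

I⁻ > Br⁻ > Rb⁺ > Sr²⁺ > Ca²⁺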